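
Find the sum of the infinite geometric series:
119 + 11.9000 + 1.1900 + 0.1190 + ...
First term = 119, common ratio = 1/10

For |r| < 1, S = a / (1 - r)
S = 119 / (1 - (1/10))
S = 119 / (9/10)
S = 1190/9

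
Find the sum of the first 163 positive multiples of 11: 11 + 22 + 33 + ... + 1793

Factor out 11: = 11(1 + 2 + ... + 163) = 11 × n(n+1)/2
= 11 × 163×164/2
= 11 × 13366
= 147026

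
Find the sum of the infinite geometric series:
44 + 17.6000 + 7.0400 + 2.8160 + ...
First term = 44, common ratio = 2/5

For |r| < 1, S = a / (1 - r)
S = 44 / (1 - (2/5))
S = 44 / (3/5)
S = 220/3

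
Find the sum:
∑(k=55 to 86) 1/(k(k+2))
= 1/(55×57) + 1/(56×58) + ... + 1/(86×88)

Partial fractions: 1/(k(k+2)) = (1/2)[1/k - 1/(k+2)]
Telescoping leaves the first two and last two terms:
= (1/2)[1/55 + 1/56 - 1/87 - 1/88]
= 883/133980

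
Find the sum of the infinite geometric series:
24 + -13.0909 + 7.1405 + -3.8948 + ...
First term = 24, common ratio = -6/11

For |r| < 1, S = a / (1 - r)
S = 24 / (1 - (-6/11))
S = 24 / (17/11)
S = 264/17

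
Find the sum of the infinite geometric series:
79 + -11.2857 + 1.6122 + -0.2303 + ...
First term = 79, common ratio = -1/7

For |r| < 1, S = a / (1 - r)
S = 79 / (1 - (-1/7))
S = 79 / (8/7)
S = 553/8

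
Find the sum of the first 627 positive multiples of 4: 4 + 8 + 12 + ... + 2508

Factor out 4: = 4(1 + 2 + ... + 627) = 4 × n(n+1)/2
= 4 × 627×628/2
= 4 × 196878
= 787512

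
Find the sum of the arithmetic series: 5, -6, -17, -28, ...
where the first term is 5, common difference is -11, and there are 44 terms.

Sₙ = n/2 × (first + last)
Last term = a + (n-1)d = 5 + (44-1)×(-11) = -468
S_44 = 44/2 × (5 + (-468))
S_44 = 44/2 × (-463) = -10186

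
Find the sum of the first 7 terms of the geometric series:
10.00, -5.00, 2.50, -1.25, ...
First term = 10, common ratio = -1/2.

Sₙ = a(1 - rⁿ) / (1 - r)
S_7 = 10(1 - (-1/2)^7) / (1 - (-1/2))
S_7 = 10(1 - (-1/128)) / (3/2)
S_7 = 215/32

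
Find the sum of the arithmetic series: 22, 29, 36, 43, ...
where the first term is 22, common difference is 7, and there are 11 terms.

Sₙ = n/2 × (first + last)
Last term = a + (n-1)d = 22 + (11-1)×7 = 92
S_11 = 11/2 × (22 + 92)
S_11 = 11/2 × 114 = 627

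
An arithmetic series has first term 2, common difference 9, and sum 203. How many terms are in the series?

Using S = n/2 × [2a + (n-1)d]
203 = n/2 × [2(2) + (n-1)(9)]
203 = n/2 × [4 + 9n - 9]
406 = n × [-5 + 9n]
9n² + (-5)n - 406 = 0
Discriminant: Δ = (-5)² - 4(9)(-406) = 25 + 14616 = 14641
√Δ = 121
n = [-(-5) + √Δ] / (2·9) = (5 + 121) / 18 = 126 / 18 = 7
(The negative root is discarded since n must be a positive integer.)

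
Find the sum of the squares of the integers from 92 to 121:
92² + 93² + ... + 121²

Use ∑_{k=1}^{n} k² = n(n+1)(2n+1)/6, then subtract the first 91 terms.
∑_{k=1}^{121} k² = 121×122×243/6 = 597861
∑_{k=1}^{91} k² = 91×92×183/6 = 255346
∑_{k=92}^{121} k² = 597861 - 255346 = 342515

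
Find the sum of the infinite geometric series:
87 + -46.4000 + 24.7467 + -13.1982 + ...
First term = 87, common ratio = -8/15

For |r| < 1, S = a / (1 - r)
S = 87 / (1 - (-8/15))
S = 87 / (23/15)
S = 1305/23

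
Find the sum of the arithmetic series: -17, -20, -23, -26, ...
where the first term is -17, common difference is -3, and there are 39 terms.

Sₙ = n/2 × (first + last)
Last term = a + (n-1)d = -17 + (39-1)×(-3) = -131
S_39 = 39/2 × (-17 + (-131))
S_39 = 39/2 × (-148) = -2886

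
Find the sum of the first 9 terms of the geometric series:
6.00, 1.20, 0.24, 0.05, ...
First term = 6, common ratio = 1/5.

Sₙ = a(1 - rⁿ) / (1 - r)
S_9 = 6(1 - (1/5)^9) / (1 - (1/5))
S_9 = 6(1 - (1/1953125)) / (4/5)
S_9 = 2929686/390625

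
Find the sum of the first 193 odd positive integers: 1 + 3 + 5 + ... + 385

Sum of first n odd numbers = n²
= 193²
= 37249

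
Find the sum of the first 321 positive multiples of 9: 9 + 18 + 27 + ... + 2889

Factor out 9: = 9(1 + 2 + ... + 321) = 9 × n(n+1)/2
= 9 × 321×322/2
= 9 × 51681
= 465129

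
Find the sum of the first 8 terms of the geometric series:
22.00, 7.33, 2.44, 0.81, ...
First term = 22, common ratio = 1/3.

Sₙ = a(1 - rⁿ) / (1 - r)
S_8 = 22(1 - (1/3)^8) / (1 - (1/3))
S_8 = 22(1 - (1/6561)) / (2/3)
S_8 = 72160/2187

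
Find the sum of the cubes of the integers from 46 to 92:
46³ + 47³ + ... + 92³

Use ∑_{k=1}^{n} k³ = [n(n+1)/2]², then subtract the first 45 terms.
∑_{k=1}^{92} k³ = [92×93/2]² = 4278² = 18301284
∑_{k=1}^{45} k³ = [45×46/2]² = 1035² = 1071225
∑_{k=46}^{92} k³ = 18301284 - 1071225 = 17230059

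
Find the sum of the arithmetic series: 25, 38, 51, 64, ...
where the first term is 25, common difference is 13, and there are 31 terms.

Sₙ = n/2 × (first + last)
Last term = a + (n-1)d = 25 + (31-1)×13 = 415
S_31 = 31/2 × (25 + 415)
S_31 = 31/2 × 440 = 6820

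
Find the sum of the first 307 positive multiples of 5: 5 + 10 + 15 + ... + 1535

Factor out 5: = 5(1 + 2 + ... + 307) = 5 × n(n+1)/2
= 5 × 307×308/2
= 5 × 47278
= 236390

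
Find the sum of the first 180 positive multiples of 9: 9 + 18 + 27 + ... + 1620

Factor out 9: = 9(1 + 2 + ... + 180) = 9 × n(n+1)/2
= 9 × 180×181/2
= 9 × 16290
= 146610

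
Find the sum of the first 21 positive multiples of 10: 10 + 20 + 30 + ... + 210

Factor out 10: = 10(1 + 2 + ... + 21) = 10 × n(n+1)/2
= 10 × 21×22/2
= 10 × 231
= 2310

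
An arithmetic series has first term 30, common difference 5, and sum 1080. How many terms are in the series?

Using S = n/2 × [2a + (n-1)d]
1080 = n/2 × [2(30) + (n-1)(5)]
1080 = n/2 × [60 + 5n - 5]
2160 = n × [55 + 5n]
5n² + (55)n - 2160 = 0
Discriminant: Δ = (55)² - 4(5)(-2160) = 3025 + 43200 = 46225
√Δ = 215
n = [-(55) + √Δ] / (2·5) = (-55 + 215) / 10 = 160 / 10 = 16
(The negative root is discarded since n must be a positive integer.)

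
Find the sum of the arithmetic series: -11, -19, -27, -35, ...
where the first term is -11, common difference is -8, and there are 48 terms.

Sₙ = n/2 × (first + last)
Last term = a + (n-1)d = -11 + (48-1)×(-8) = -387
S_48 = 48/2 × (-11 + (-387))
S_48 = 48/2 × (-398) = -9552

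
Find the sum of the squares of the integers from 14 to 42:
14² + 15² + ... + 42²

Use ∑_{k=1}^{n} k² = n(n+1)(2n+1)/6, then subtract the first 13 terms.
∑_{k=1}^{42} k² = 42×43×85/6 = 25585
∑_{k=1}^{13} k² = 13×14×27/6 = 819
∑_{k=14}^{42} k² = 25585 - 819 = 24766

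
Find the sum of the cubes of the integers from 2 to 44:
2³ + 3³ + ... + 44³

Use ∑_{k=1}^{n} k³ = [n(n+1)/2]², then subtract the first 1 terms.
∑_{k=1}^{44} k³ = [44×45/2]² = 990² = 980100
∑_{k=1}^{1} k³ = [1×2/2]² = 1² = 1
∑_{k=2}^{44} k³ = 980100 - 1 = 980099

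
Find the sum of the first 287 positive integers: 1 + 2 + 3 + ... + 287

Formula: ∑k = n(n+1)/2
= 287×288/2
= 82656/2
= 41328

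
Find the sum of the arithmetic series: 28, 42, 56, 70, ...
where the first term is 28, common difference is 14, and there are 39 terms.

Sₙ = n/2 × (first + last)
Last term = a + (n-1)d = 28 + (39-1)×14 = 560
S_39 = 39/2 × (28 + 560)
S_39 = 39/2 × 588 = 11466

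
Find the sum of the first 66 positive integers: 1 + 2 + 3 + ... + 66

Formula: ∑k = n(n+1)/2
= 66×67/2
= 4422/2
= 2211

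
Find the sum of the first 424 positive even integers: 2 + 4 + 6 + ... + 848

Sum of first n even numbers = n(n+1)
= 424×425
= 180200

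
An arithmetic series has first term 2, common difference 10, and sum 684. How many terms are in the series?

Using S = n/2 × [2a + (n-1)d]
684 = n/2 × [2(2) + (n-1)(10)]
684 = n/2 × [4 + 10n - 10]
1368 = n × [-6 + 10n]
10n² + (-6)n - 1368 = 0
Discriminant: Δ = (-6)² - 4(10)(-1368) = 36 + 54720 = 54756
√Δ = 234
n = [-(-6) + √Δ] / (2·10) = (6 + 234) / 20 = 240 / 20 = 12
(The negative root is discarded since n must be a positive integer.)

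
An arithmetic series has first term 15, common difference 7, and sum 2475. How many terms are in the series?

Using S = n/2 × [2a + (n-1)d]
2475 = n/2 × [2(15) + (n-1)(7)]
2475 = n/2 × [30 + 7n - 7]
4950 = n × [23 + 7n]
7n² + (23)n - 4950 = 0
Discriminant: Δ = (23)² - 4(7)(-4950) = 529 + 138600 = 139129
√Δ = 373
n = [-(23) + √Δ] / (2·7) = (-23 + 373) / 14 = 350 / 14 = 25
(The negative root is discarded since n must be a positive integer.)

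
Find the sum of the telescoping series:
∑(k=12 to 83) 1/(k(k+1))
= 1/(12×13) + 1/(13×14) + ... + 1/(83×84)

Partial fractions: 1/(k(k+1)) = 1/k - 1/(k+1)
The series telescopes:
= (1/12 - 1/13) + (1/13 - 1/14) + ... + (1/83 - 1/84)
= 1/12 - 1/84
= 1/14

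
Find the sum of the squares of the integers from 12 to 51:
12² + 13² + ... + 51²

Use ∑_{k=1}^{n} k² = n(n+1)(2n+1)/6, then subtract the first 11 terms.
∑_{k=1}^{51} k² = 51×52×103/6 = 45526
∑_{k=1}^{11} k² = 11×12×23/6 = 506
∑_{k=12}^{51} k² = 45526 - 506 = 45020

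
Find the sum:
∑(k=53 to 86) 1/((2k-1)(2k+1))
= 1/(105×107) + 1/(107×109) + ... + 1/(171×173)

Partial fractions: 1/((2k-1)(2k+1)) = (1/2)[1/(2k-1) - 1/(2k+1)]
The series telescopes:
= (1/2)[1/105 - 1/173]
= 34/18165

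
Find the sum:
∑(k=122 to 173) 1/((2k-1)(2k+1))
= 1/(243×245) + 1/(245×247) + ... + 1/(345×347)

Partial fractions: 1/((2k-1)(2k+1)) = (1/2)[1/(2k-1) - 1/(2k+1)]
The series telescopes:
= (1/2)[1/243 - 1/347]
= 52/84321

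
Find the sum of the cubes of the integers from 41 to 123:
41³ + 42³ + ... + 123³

Use ∑_{k=1}^{n} k³ = [n(n+1)/2]², then subtract the first 40 terms.
∑_{k=1}^{123} k³ = [123×124/2]² = 7626² = 58155876
∑_{k=1}^{40} k³ = [40×41/2]² = 820² = 672400
∑_{k=41}^{123} k³ = 58155876 - 672400 = 57483476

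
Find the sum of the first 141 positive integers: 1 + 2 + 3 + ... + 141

Formula: ∑k = n(n+1)/2
= 141×142/2
= 20022/2
= 10011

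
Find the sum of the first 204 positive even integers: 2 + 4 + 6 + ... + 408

Sum of first n even numbers = n(n+1)
= 204×205
= 41820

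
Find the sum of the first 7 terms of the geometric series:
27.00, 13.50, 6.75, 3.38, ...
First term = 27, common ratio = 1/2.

Sₙ = a(1 - rⁿ) / (1 - r)
S_7 = 27(1 - (1/2)^7) / (1 - (1/2))
S_7 = 27(1 - (1/128)) / (1/2)
S_7 = 3429/64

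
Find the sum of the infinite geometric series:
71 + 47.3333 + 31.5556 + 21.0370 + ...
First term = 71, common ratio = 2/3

For |r| < 1, S = a / (1 - r)
S = 71 / (1 - (2/3))
S = 71 / (1/3)
S = 213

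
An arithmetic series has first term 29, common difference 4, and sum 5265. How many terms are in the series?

Using S = n/2 × [2a + (n-1)d]
5265 = n/2 × [2(29) + (n-1)(4)]
5265 = n/2 × [58 + 4n - 4]
10530 = n × [54 + 4n]
4n² + (54)n - 10530 = 0
Discriminant: Δ = (54)² - 4(4)(-10530) = 2916 + 168480 = 171396
√Δ = 414
n = [-(54) + √Δ] / (2·4) = (-54 + 414) / 8 = 360 / 8 = 45
(The negative root is discarded since n must be a positive integer.)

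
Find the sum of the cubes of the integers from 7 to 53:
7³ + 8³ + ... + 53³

Use ∑_{k=1}^{n} k³ = [n(n+1)/2]², then subtract the first 6 terms.
∑_{k=1}^{53} k³ = [53×54/2]² = 1431² = 2047761
∑_{k=1}^{6} k³ = [6×7/2]² = 21² = 441
∑_{k=7}^{53} k³ = 2047761 - 441 = 2047320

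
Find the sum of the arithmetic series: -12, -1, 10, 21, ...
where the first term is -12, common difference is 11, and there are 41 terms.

Sₙ = n/2 × (first + last)
Last term = a + (n-1)d = -12 + (41-1)×11 = 428
S_41 = 41/2 × (-12 + 428)
S_41 = 41/2 × 416 = 8528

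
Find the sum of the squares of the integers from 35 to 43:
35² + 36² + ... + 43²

Use ∑_{k=1}^{n} k² = n(n+1)(2n+1)/6, then subtract the first 34 terms.
∑_{k=1}^{43} k² = 43×44×87/6 = 27434
∑_{k=1}^{34} k² = 34×35×69/6 = 13685
∑_{k=35}^{43} k² = 27434 - 13685 = 13749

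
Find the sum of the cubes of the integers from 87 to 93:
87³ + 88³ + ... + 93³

Use ∑_{k=1}^{n} k³ = [n(n+1)/2]², then subtract the first 86 terms.
∑_{k=1}^{93} k³ = [93×94/2]² = 4371² = 19105641
∑_{k=1}^{86} k³ = [86×87/2]² = 3741² = 13995081
∑_{k=87}^{93} k³ = 19105641 - 13995081 = 5110560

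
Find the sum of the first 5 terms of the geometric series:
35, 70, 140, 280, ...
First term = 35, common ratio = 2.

Sₙ = a(1 - rⁿ) / (1 - r)
S_5 = 35(1 - 2^5) / (1 - 2)
S_5 = 35(1 - 32) / (-1)
S_5 = 1085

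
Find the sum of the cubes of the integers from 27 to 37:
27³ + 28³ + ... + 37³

Use ∑_{k=1}^{n} k³ = [n(n+1)/2]², then subtract the first 26 terms.
∑_{k=1}^{37} k³ = [37×38/2]² = 703² = 494209
∑_{k=1}^{26} k³ = [26×27/2]² = 351² = 123201
∑_{k=27}^{37} k³ = 494209 - 123201 = 371008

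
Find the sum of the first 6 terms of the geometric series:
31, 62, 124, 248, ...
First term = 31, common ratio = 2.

Sₙ = a(1 - rⁿ) / (1 - r)
S_6 = 31(1 - 2^6) / (1 - 2)
S_6 = 31(1 - 64) / (-1)
S_6 = 1953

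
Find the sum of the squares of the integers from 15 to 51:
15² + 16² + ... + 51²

Use ∑_{k=1}^{n} k² = n(n+1)(2n+1)/6, then subtract the first 14 terms.
∑_{k=1}^{51} k² = 51×52×103/6 = 45526
∑_{k=1}^{14} k² = 14×15×29/6 = 1015
∑_{k=15}^{51} k² = 45526 - 1015 = 44511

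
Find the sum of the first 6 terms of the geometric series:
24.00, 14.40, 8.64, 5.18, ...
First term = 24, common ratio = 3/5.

Sₙ = a(1 - rⁿ) / (1 - r)
S_6 = 24(1 - (3/5)^6) / (1 - (3/5))
S_6 = 24(1 - (729/15625)) / (2/5)
S_6 = 178752/3125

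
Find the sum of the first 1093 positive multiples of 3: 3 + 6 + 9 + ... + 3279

Factor out 3: = 3(1 + 2 + ... + 1093) = 3 × n(n+1)/2
= 3 × 1093×1094/2
= 3 × 597871
= 1793613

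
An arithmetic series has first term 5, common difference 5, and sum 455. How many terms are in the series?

Using S = n/2 × [2a + (n-1)d]
455 = n/2 × [2(5) + (n-1)(5)]
455 = n/2 × [10 + 5n - 5]
910 = n × [5 + 5n]
5n² + (5)n - 910 = 0
Discriminant: Δ = (5)² - 4(5)(-910) = 25 + 18200 = 18225
√Δ = 135
n = [-(5) + √Δ] / (2·5) = (-5 + 135) / 10 = 130 / 10 = 13
(The negative root is discarded since n must be a positive integer.)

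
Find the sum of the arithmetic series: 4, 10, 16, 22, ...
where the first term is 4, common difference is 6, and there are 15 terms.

Sₙ = n/2 × (first + last)
Last term = a + (n-1)d = 4 + (15-1)×6 = 88
S_15 = 15/2 × (4 + 88)
S_15 = 15/2 × 92 = 690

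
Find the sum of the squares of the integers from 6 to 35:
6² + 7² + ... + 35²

Use ∑_{k=1}^{n} k² = n(n+1)(2n+1)/6, then subtract the first 5 terms.
∑_{k=1}^{35} k² = 35×36×71/6 = 14910
∑_{k=1}^{5} k² = 5×6×11/6 = 55
∑_{k=6}^{35} k² = 14910 - 55 = 14855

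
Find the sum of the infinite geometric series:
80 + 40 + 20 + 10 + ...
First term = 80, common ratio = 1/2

For |r| < 1, S = a / (1 - r)
S = 80 / (1 - (1/2))
S = 80 / (1/2)
S = 160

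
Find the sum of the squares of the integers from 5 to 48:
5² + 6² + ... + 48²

Use ∑_{k=1}^{n} k² = n(n+1)(2n+1)/6, then subtract the first 4 terms.
∑_{k=1}^{48} k² = 48×49×97/6 = 38024
∑_{k=1}^{4} k² = 4×5×9/6 = 30
∑_{k=5}^{48} k² = 38024 - 30 = 37994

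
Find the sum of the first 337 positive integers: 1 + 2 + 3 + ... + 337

Formula: ∑k = n(n+1)/2
= 337×338/2
= 113906/2
= 56953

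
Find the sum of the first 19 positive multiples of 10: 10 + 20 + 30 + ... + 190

Factor out 10: = 10(1 + 2 + ... + 19) = 10 × n(n+1)/2
= 10 × 19×20/2
= 10 × 190
= 1900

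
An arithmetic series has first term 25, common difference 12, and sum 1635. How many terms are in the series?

Using S = n/2 × [2a + (n-1)d]
1635 = n/2 × [2(25) + (n-1)(12)]
1635 = n/2 × [50 + 12n - 12]
3270 = n × [38 + 12n]
12n² + (38)n - 3270 = 0
Discriminant: Δ = (38)² - 4(12)(-3270) = 1444 + 156960 = 158404
√Δ = 398
n = [-(38) + √Δ] / (2·12) = (-38 + 398) / 24 = 360 / 24 = 15
(The negative root is discarded since n must be a positive integer.)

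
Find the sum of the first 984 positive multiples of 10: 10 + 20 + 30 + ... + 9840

Factor out 10: = 10(1 + 2 + ... + 984) = 10 × n(n+1)/2
= 10 × 984×985/2
= 10 × 484620
= 4846200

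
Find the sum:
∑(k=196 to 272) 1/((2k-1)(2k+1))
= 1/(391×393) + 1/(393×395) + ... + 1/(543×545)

Partial fractions: 1/((2k-1)(2k+1)) = (1/2)[1/(2k-1) - 1/(2k+1)]
The series telescopes:
= (1/2)[1/391 - 1/545]
= 77/213095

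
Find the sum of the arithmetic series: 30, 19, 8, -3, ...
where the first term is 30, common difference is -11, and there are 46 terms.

Sₙ = n/2 × (first + last)
Last term = a + (n-1)d = 30 + (46-1)×(-11) = -465
S_46 = 46/2 × (30 + (-465))
S_46 = 46/2 × (-435) = -10005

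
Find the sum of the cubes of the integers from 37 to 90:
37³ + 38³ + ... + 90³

Use ∑_{k=1}^{n} k³ = [n(n+1)/2]², then subtract the first 36 terms.
∑_{k=1}^{90} k³ = [90×91/2]² = 4095² = 16769025
∑_{k=1}^{36} k³ = [36×37/2]² = 666² = 443556
∑_{k=37}^{90} k³ = 16769025 - 443556 = 16325469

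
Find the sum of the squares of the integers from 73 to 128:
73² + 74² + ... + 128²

Use ∑_{k=1}^{n} k² = n(n+1)(2n+1)/6, then subtract the first 72 terms.
∑_{k=1}^{128} k² = 128×129×257/6 = 707264
∑_{k=1}^{72} k² = 72×73×145/6 = 127020
∑_{k=73}^{128} k² = 707264 - 127020 = 580244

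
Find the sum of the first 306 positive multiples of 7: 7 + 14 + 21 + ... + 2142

Factor out 7: = 7(1 + 2 + ... + 306) = 7 × n(n+1)/2
= 7 × 306×307/2
= 7 × 46971
= 328797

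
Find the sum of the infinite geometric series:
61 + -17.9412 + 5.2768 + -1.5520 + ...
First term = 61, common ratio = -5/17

For |r| < 1, S = a / (1 - r)
S = 61 / (1 - (-5/17))
S = 61 / (22/17)
S = 1037/22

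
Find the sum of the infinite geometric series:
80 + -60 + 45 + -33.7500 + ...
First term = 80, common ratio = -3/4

For |r| < 1, S = a / (1 - r)
S = 80 / (1 - (-3/4))
S = 80 / (7/4)
S = 320/7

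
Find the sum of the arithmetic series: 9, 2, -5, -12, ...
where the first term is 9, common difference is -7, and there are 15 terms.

Sₙ = n/2 × (first + last)
Last term = a + (n-1)d = 9 + (15-1)×(-7) = -89
S_15 = 15/2 × (9 + (-89))
S_15 = 15/2 × (-80) = -600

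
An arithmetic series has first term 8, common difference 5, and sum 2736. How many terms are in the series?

Using S = n/2 × [2a + (n-1)d]
2736 = n/2 × [2(8) + (n-1)(5)]
2736 = n/2 × [16 + 5n - 5]
5472 = n × [11 + 5n]
5n² + (11)n - 5472 = 0
Discriminant: Δ = (11)² - 4(5)(-5472) = 121 + 109440 = 109561
√Δ = 331
n = [-(11) + √Δ] / (2·5) = (-11 + 331) / 10 = 320 / 10 = 32
(The negative root is discarded since n must be a positive integer.)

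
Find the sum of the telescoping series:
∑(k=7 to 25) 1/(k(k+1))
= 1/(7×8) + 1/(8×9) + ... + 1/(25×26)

Partial fractions: 1/(k(k+1)) = 1/k - 1/(k+1)
The series telescopes:
= (1/7 - 1/8) + (1/8 - 1/9) + ... + (1/25 - 1/26)
= 1/7 - 1/26
= 19/182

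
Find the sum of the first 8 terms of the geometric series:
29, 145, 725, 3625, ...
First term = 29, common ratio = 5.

Sₙ = a(1 - rⁿ) / (1 - r)
S_8 = 29(1 - 5^8) / (1 - 5)
S_8 = 29(1 - 390625) / (-4)
S_8 = 2832024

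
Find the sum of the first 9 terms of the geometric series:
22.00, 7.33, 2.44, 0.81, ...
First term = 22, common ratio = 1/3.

Sₙ = a(1 - rⁿ) / (1 - r)
S_9 = 22(1 - (1/3)^9) / (1 - (1/3))
S_9 = 22(1 - (1/19683)) / (2/3)
S_9 = 216502/6561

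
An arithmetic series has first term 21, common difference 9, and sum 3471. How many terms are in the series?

Using S = n/2 × [2a + (n-1)d]
3471 = n/2 × [2(21) + (n-1)(9)]
3471 = n/2 × [42 + 9n - 9]
6942 = n × [33 + 9n]
9n² + (33)n - 6942 = 0
Discriminant: Δ = (33)² - 4(9)(-6942) = 1089 + 249912 = 251001
√Δ = 501
n = [-(33) + √Δ] / (2·9) = (-33 + 501) / 18 = 468 / 18 = 26
(The negative root is discarded since n must be a positive integer.)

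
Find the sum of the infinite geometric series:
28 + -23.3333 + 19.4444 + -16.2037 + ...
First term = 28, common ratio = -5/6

For |r| < 1, S = a / (1 - r)
S = 28 / (1 - (-5/6))
S = 28 / (11/6)
S = 168/11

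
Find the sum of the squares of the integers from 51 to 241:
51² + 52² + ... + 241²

Use ∑_{k=1}^{n} k² = n(n+1)(2n+1)/6, then subtract the first 50 terms.
∑_{k=1}^{241} k² = 241×242×483/6 = 4694921
∑_{k=1}^{50} k² = 50×51×101/6 = 42925
∑_{k=51}^{241} k² = 4694921 - 42925 = 4651996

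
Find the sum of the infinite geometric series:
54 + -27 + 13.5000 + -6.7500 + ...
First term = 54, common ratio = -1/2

For |r| < 1, S = a / (1 - r)
S = 54 / (1 - (-1/2))
S = 54 / (3/2)
S = 36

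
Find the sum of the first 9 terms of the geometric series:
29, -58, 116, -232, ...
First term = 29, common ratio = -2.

Sₙ = a(1 - rⁿ) / (1 - r)
S_9 = 29(1 - (-2)^9) / (1 - (-2))
S_9 = 29(1 - (-512)) / (3)
S_9 = 4959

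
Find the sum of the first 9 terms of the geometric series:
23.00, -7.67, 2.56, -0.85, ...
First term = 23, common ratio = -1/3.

Sₙ = a(1 - rⁿ) / (1 - r)
S_9 = 23(1 - (-1/3)^9) / (1 - (-1/3))
S_9 = 23(1 - (-1/19683)) / (4/3)
S_9 = 113183/6561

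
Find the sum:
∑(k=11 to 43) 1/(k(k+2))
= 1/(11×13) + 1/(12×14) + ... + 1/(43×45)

Partial fractions: 1/(k(k+2)) = (1/2)[1/k - 1/(k+2)]
Telescoping leaves the first two and last two terms:
= (1/2)[1/11 + 1/12 - 1/44 - 1/45]
= 32/495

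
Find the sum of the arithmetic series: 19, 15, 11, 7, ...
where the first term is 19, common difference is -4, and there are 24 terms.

Sₙ = n/2 × (first + last)
Last term = a + (n-1)d = 19 + (24-1)×(-4) = -73
S_24 = 24/2 × (19 + (-73))
S_24 = 24/2 × (-54) = -648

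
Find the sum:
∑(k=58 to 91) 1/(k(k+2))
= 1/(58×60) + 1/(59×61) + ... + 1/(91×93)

Partial fractions: 1/(k(k+2)) = (1/2)[1/k - 1/(k+2)]
Telescoping leaves the first two and last two terms:
= (1/2)[1/58 + 1/59 - 1/92 - 1/93]
= 183991/29278632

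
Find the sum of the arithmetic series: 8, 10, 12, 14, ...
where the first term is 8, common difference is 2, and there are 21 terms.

Sₙ = n/2 × (first + last)
Last term = a + (n-1)d = 8 + (21-1)×2 = 48
S_21 = 21/2 × (8 + 48)
S_21 = 21/2 × 56 = 588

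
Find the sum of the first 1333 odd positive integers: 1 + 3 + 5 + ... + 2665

Sum of first n odd numbers = n²
= 1333²
= 1776889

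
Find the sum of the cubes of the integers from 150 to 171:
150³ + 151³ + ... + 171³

Use ∑_{k=1}^{n} k³ = [n(n+1)/2]², then subtract the first 149 terms.
∑_{k=1}^{171} k³ = [171×172/2]² = 14706² = 216266436
∑_{k=1}^{149} k³ = [149×150/2]² = 11175² = 124880625
∑_{k=150}^{171} k³ = 216266436 - 124880625 = 91385811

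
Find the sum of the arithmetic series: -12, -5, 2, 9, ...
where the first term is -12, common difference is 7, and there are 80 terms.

Sₙ = n/2 × (first + last)
Last term = a + (n-1)d = -12 + (80-1)×7 = 541
S_80 = 80/2 × (-12 + 541)
S_80 = 80/2 × 529 = 21160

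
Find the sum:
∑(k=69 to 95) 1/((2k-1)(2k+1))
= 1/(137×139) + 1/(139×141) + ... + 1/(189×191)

Partial fractions: 1/((2k-1)(2k+1)) = (1/2)[1/(2k-1) - 1/(2k+1)]
The series telescopes:
= (1/2)[1/137 - 1/191]
= 27/26167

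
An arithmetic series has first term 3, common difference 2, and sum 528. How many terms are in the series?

Using S = n/2 × [2a + (n-1)d]
528 = n/2 × [2(3) + (n-1)(2)]
528 = n/2 × [6 + 2n - 2]
1056 = n × [4 + 2n]
2n² + (4)n - 1056 = 0
Discriminant: Δ = (4)² - 4(2)(-1056) = 16 + 8448 = 8464
√Δ = 92
n = [-(4) + √Δ] / (2·2) = (-4 + 92) / 4 = 88 / 4 = 22
(The negative root is discarded since n must be a positive integer.)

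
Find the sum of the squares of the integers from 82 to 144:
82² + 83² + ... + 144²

Use ∑_{k=1}^{n} k² = n(n+1)(2n+1)/6, then subtract the first 81 terms.
∑_{k=1}^{144} k² = 144×145×289/6 = 1005720
∑_{k=1}^{81} k² = 81×82×163/6 = 180441
∑_{k=82}^{144} k² = 1005720 - 180441 = 825279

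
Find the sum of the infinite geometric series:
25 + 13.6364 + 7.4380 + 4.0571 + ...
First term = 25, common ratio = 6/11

For |r| < 1, S = a / (1 - r)
S = 25 / (1 - (6/11))
S = 25 / (5/11)
S = 55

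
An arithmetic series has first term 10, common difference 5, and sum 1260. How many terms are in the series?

Using S = n/2 × [2a + (n-1)d]
1260 = n/2 × [2(10) + (n-1)(5)]
1260 = n/2 × [20 + 5n - 5]
2520 = n × [15 + 5n]
5n² + (15)n - 2520 = 0
Discriminant: Δ = (15)² - 4(5)(-2520) = 225 + 50400 = 50625
√Δ = 225
n = [-(15) + √Δ] / (2·5) = (-15 + 225) / 10 = 210 / 10 = 21
(The negative root is discarded since n must be a positive integer.)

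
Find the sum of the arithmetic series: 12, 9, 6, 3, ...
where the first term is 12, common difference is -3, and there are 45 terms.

Sₙ = n/2 × (first + last)
Last term = a + (n-1)d = 12 + (45-1)×(-3) = -120
S_45 = 45/2 × (12 + (-120))
S_45 = 45/2 × (-108) = -2430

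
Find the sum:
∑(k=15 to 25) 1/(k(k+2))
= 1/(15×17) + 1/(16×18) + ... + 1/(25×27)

Partial fractions: 1/(k(k+2)) = (1/2)[1/k - 1/(k+2)]
Telescoping leaves the first two and last two terms:
= (1/2)[1/15 + 1/16 - 1/26 - 1/27]
= 1507/56160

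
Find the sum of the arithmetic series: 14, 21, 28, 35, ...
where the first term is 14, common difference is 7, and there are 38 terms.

Sₙ = n/2 × (first + last)
Last term = a + (n-1)d = 14 + (38-1)×7 = 273
S_38 = 38/2 × (14 + 273)
S_38 = 38/2 × 287 = 5453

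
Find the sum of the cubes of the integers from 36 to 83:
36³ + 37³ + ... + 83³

Use ∑_{k=1}^{n} k³ = [n(n+1)/2]², then subtract the first 35 terms.
∑_{k=1}^{83} k³ = [83×84/2]² = 3486² = 12152196
∑_{k=1}^{35} k³ = [35×36/2]² = 630² = 396900
∑_{k=36}^{83} k³ = 12152196 - 396900 = 11755296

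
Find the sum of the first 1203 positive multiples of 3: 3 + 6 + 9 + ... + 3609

Factor out 3: = 3(1 + 2 + ... + 1203) = 3 × n(n+1)/2
= 3 × 1203×1204/2
= 3 × 724206
= 2172618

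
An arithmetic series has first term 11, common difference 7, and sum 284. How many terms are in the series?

Using S = n/2 × [2a + (n-1)d]
284 = n/2 × [2(11) + (n-1)(7)]
284 = n/2 × [22 + 7n - 7]
568 = n × [15 + 7n]
7n² + (15)n - 568 = 0
Discriminant: Δ = (15)² - 4(7)(-568) = 225 + 15904 = 16129
√Δ = 127
n = [-(15) + √Δ] / (2·7) = (-15 + 127) / 14 = 112 / 14 = 8
(The negative root is discarded since n must be a positive integer.)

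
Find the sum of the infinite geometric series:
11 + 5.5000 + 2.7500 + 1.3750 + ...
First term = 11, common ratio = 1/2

For |r| < 1, S = a / (1 - r)
S = 11 / (1 - (1/2))
S = 11 / (1/2)
S = 22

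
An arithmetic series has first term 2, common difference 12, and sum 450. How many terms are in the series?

Using S = n/2 × [2a + (n-1)d]
450 = n/2 × [2(2) + (n-1)(12)]
450 = n/2 × [4 + 12n - 12]
900 = n × [-8 + 12n]
12n² + (-8)n - 900 = 0
Discriminant: Δ = (-8)² - 4(12)(-900) = 64 + 43200 = 43264
√Δ = 208
n = [-(-8) + √Δ] / (2·12) = (8 + 208) / 24 = 216 / 24 = 9
(The negative root is discarded since n must be a positive integer.)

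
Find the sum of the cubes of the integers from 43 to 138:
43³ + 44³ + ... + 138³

Use ∑_{k=1}^{n} k³ = [n(n+1)/2]², then subtract the first 42 terms.
∑_{k=1}^{138} k³ = [138×139/2]² = 9591² = 91987281
∑_{k=1}^{42} k³ = [42×43/2]² = 903² = 815409
∑_{k=43}^{138} k³ = 91987281 - 815409 = 91171872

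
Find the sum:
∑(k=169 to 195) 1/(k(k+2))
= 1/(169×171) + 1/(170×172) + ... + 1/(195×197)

Partial fractions: 1/(k(k+2)) = (1/2)[1/k - 1/(k+2)]
Telescoping leaves the first two and last two terms:
= (1/2)[1/169 + 1/170 - 1/196 - 1/197]
= 899289/1109322760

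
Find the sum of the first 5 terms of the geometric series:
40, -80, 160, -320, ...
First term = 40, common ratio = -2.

Sₙ = a(1 - rⁿ) / (1 - r)
S_5 = 40(1 - (-2)^5) / (1 - (-2))
S_5 = 40(1 - (-32)) / (3)
S_5 = 440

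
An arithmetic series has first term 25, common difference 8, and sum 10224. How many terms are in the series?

Using S = n/2 × [2a + (n-1)d]
10224 = n/2 × [2(25) + (n-1)(8)]
10224 = n/2 × [50 + 8n - 8]
20448 = n × [42 + 8n]
8n² + (42)n - 20448 = 0
Discriminant: Δ = (42)² - 4(8)(-20448) = 1764 + 654336 = 656100
√Δ = 810
n = [-(42) + √Δ] / (2·8) = (-42 + 810) / 16 = 768 / 16 = 48
(The negative root is discarded since n must be a positive integer.)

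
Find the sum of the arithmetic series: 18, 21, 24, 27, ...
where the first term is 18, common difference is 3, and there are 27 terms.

Sₙ = n/2 × (first + last)
Last term = a + (n-1)d = 18 + (27-1)×3 = 96
S_27 = 27/2 × (18 + 96)
S_27 = 27/2 × 114 = 1539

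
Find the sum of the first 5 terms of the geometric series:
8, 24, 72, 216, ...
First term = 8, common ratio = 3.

Sₙ = a(1 - rⁿ) / (1 - r)
S_5 = 8(1 - 3^5) / (1 - 3)
S_5 = 8(1 - 243) / (-2)
S_5 = 968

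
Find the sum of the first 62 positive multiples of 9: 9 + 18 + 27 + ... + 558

Factor out 9: = 9(1 + 2 + ... + 62) = 9 × n(n+1)/2
= 9 × 62×63/2
= 9 × 1953
= 17577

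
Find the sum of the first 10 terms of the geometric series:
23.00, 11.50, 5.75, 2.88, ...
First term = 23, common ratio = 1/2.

Sₙ = a(1 - rⁿ) / (1 - r)
S_10 = 23(1 - (1/2)^10) / (1 - (1/2))
S_10 = 23(1 - (1/1024)) / (1/2)
S_10 = 23529/512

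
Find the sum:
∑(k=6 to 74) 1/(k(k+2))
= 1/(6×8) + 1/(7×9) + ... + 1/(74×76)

Partial fractions: 1/(k(k+2)) = (1/2)[1/k - 1/(k+2)]
Telescoping leaves the first two and last two terms:
= (1/2)[1/6 + 1/7 - 1/75 - 1/76]
= 11293/79800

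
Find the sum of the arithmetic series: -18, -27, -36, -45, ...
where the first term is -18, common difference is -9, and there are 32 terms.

Sₙ = n/2 × (first + last)
Last term = a + (n-1)d = -18 + (32-1)×(-9) = -297
S_32 = 32/2 × (-18 + (-297))
S_32 = 32/2 × (-315) = -5040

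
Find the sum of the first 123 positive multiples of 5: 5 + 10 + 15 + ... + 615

Factor out 5: = 5(1 + 2 + ... + 123) = 5 × n(n+1)/2
= 5 × 123×124/2
= 5 × 7626
= 38130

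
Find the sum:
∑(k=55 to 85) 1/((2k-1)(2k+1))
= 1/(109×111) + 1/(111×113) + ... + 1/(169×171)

Partial fractions: 1/((2k-1)(2k+1)) = (1/2)[1/(2k-1) - 1/(2k+1)]
The series telescopes:
= (1/2)[1/109 - 1/171]
= 31/18639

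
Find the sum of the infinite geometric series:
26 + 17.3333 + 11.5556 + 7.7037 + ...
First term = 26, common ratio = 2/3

For |r| < 1, S = a / (1 - r)
S = 26 / (1 - (2/3))
S = 26 / (1/3)
S = 78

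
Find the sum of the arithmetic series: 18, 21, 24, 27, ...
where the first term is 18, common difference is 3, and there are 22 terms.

Sₙ = n/2 × (first + last)
Last term = a + (n-1)d = 18 + (22-1)×3 = 81
S_22 = 22/2 × (18 + 81)
S_22 = 22/2 × 99 = 1089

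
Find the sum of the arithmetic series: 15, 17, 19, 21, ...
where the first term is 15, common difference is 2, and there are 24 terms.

Sₙ = n/2 × (first + last)
Last term = a + (n-1)d = 15 + (24-1)×2 = 61
S_24 = 24/2 × (15 + 61)
S_24 = 24/2 × 76 = 912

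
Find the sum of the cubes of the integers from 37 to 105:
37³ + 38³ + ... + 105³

Use ∑_{k=1}^{n} k³ = [n(n+1)/2]², then subtract the first 36 terms.
∑_{k=1}^{105} k³ = [105×106/2]² = 5565² = 30969225
∑_{k=1}^{36} k³ = [36×37/2]² = 666² = 443556
∑_{k=37}^{105} k³ = 30969225 - 443556 = 30525669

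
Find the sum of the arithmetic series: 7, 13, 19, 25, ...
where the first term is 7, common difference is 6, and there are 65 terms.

Sₙ = n/2 × (first + last)
Last term = a + (n-1)d = 7 + (65-1)×6 = 391
S_65 = 65/2 × (7 + 391)
S_65 = 65/2 × 398 = 12935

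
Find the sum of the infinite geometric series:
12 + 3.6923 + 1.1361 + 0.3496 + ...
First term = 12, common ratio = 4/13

For |r| < 1, S = a / (1 - r)
S = 12 / (1 - (4/13))
S = 12 / (9/13)
S = 52/3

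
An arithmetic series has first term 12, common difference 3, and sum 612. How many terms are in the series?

Using S = n/2 × [2a + (n-1)d]
612 = n/2 × [2(12) + (n-1)(3)]
612 = n/2 × [24 + 3n - 3]
1224 = n × [21 + 3n]
3n² + (21)n - 1224 = 0
Discriminant: Δ = (21)² - 4(3)(-1224) = 441 + 14688 = 15129
√Δ = 123
n = [-(21) + √Δ] / (2·3) = (-21 + 123) / 6 = 102 / 6 = 17
(The negative root is discarded since n must be a positive integer.)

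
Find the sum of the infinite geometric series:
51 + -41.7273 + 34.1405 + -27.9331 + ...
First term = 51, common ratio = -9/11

For |r| < 1, S = a / (1 - r)
S = 51 / (1 - (-9/11))
S = 51 / (20/11)
S = 561/20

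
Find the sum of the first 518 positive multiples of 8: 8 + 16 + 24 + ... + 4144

Factor out 8: = 8(1 + 2 + ... + 518) = 8 × n(n+1)/2
= 8 × 518×519/2
= 8 × 134421
= 1075368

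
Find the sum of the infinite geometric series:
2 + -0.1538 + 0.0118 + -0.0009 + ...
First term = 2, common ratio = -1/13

For |r| < 1, S = a / (1 - r)
S = 2 / (1 - (-1/13))
S = 2 / (14/13)
S = 13/7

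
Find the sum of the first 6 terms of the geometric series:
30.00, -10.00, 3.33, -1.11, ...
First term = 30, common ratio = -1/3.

Sₙ = a(1 - rⁿ) / (1 - r)
S_6 = 30(1 - (-1/3)^6) / (1 - (-1/3))
S_6 = 30(1 - (1/729)) / (4/3)
S_6 = 1820/81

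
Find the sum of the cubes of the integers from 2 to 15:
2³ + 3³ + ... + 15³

Use ∑_{k=1}^{n} k³ = [n(n+1)/2]², then subtract the first 1 terms.
∑_{k=1}^{15} k³ = [15×16/2]² = 120² = 14400
∑_{k=1}^{1} k³ = [1×2/2]² = 1² = 1
∑_{k=2}^{15} k³ = 14400 - 1 = 14399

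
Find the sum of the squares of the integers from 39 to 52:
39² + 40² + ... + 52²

Use ∑_{k=1}^{n} k² = n(n+1)(2n+1)/6, then subtract the first 38 terms.
∑_{k=1}^{52} k² = 52×53×105/6 = 48230
∑_{k=1}^{38} k² = 38×39×77/6 = 19019
∑_{k=39}^{52} k² = 48230 - 19019 = 29211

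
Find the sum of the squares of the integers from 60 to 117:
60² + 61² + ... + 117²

Use ∑_{k=1}^{n} k² = n(n+1)(2n+1)/6, then subtract the first 59 terms.
∑_{k=1}^{117} k² = 117×118×235/6 = 540735
∑_{k=1}^{59} k² = 59×60×119/6 = 70210
∑_{k=60}^{117} k² = 540735 - 70210 = 470525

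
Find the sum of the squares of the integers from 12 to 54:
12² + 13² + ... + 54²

Use ∑_{k=1}^{n} k² = n(n+1)(2n+1)/6, then subtract the first 11 terms.
∑_{k=1}^{54} k² = 54×55×109/6 = 53955
∑_{k=1}^{11} k² = 11×12×23/6 = 506
∑_{k=12}^{54} k² = 53955 - 506 = 53449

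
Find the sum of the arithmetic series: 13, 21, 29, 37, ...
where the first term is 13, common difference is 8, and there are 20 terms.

Sₙ = n/2 × (first + last)
Last term = a + (n-1)d = 13 + (20-1)×8 = 165
S_20 = 20/2 × (13 + 165)
S_20 = 20/2 × 178 = 1780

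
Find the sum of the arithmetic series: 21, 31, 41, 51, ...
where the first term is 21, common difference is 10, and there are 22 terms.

Sₙ = n/2 × (first + last)
Last term = a + (n-1)d = 21 + (22-1)×10 = 231
S_22 = 22/2 × (21 + 231)
S_22 = 22/2 × 252 = 2772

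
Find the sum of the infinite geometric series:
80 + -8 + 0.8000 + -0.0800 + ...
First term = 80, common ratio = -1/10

For |r| < 1, S = a / (1 - r)
S = 80 / (1 - (-1/10))
S = 80 / (11/10)
S = 800/11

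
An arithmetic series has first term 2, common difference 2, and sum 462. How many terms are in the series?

Using S = n/2 × [2a + (n-1)d]
462 = n/2 × [2(2) + (n-1)(2)]
462 = n/2 × [4 + 2n - 2]
924 = n × [2 + 2n]
2n² + (2)n - 924 = 0
Discriminant: Δ = (2)² - 4(2)(-924) = 4 + 7392 = 7396
√Δ = 86
n = [-(2) + √Δ] / (2·2) = (-2 + 86) / 4 = 84 / 4 = 21
(The negative root is discarded since n must be a positive integer.)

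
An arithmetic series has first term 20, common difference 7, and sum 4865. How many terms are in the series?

Using S = n/2 × [2a + (n-1)d]
4865 = n/2 × [2(20) + (n-1)(7)]
4865 = n/2 × [40 + 7n - 7]
9730 = n × [33 + 7n]
7n² + (33)n - 9730 = 0
Discriminant: Δ = (33)² - 4(7)(-9730) = 1089 + 272440 = 273529
√Δ = 523
n = [-(33) + √Δ] / (2·7) = (-33 + 523) / 14 = 490 / 14 = 35
(The negative root is discarded since n must be a positive integer.)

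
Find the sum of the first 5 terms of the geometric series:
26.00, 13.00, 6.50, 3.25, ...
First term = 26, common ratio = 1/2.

Sₙ = a(1 - rⁿ) / (1 - r)
S_5 = 26(1 - (1/2)^5) / (1 - (1/2))
S_5 = 26(1 - (1/32)) / (1/2)
S_5 = 403/8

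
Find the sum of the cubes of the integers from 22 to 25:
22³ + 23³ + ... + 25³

Use ∑_{k=1}^{n} k³ = [n(n+1)/2]², then subtract the first 21 terms.
∑_{k=1}^{25} k³ = [25×26/2]² = 325² = 105625
∑_{k=1}^{21} k³ = [21×22/2]² = 231² = 53361
∑_{k=22}^{25} k³ = 105625 - 53361 = 52264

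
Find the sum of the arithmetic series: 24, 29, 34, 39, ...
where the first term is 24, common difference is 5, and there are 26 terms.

Sₙ = n/2 × (first + last)
Last term = a + (n-1)d = 24 + (26-1)×5 = 149
S_26 = 26/2 × (24 + 149)
S_26 = 26/2 × 173 = 2249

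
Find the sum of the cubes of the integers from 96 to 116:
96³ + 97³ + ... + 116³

Use ∑_{k=1}^{n} k³ = [n(n+1)/2]², then subtract the first 95 terms.
∑_{k=1}^{116} k³ = [116×117/2]² = 6786² = 46049796
∑_{k=1}^{95} k³ = [95×96/2]² = 4560² = 20793600
∑_{k=96}^{116} k³ = 46049796 - 20793600 = 25256196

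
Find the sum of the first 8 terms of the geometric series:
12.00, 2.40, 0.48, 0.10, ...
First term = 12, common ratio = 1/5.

Sₙ = a(1 - rⁿ) / (1 - r)
S_8 = 12(1 - (1/5)^8) / (1 - (1/5))
S_8 = 12(1 - (1/390625)) / (4/5)
S_8 = 1171872/78125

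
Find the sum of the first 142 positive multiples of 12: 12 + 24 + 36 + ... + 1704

Factor out 12: = 12(1 + 2 + ... + 142) = 12 × n(n+1)/2
= 12 × 142×143/2
= 12 × 10153
= 121836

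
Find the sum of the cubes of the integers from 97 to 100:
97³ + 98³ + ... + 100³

Use ∑_{k=1}^{n} k³ = [n(n+1)/2]², then subtract the first 96 terms.
∑_{k=1}^{100} k³ = [100×101/2]² = 5050² = 25502500
∑_{k=1}^{96} k³ = [96×97/2]² = 4656² = 21678336
∑_{k=97}^{100} k³ = 25502500 - 21678336 = 3824164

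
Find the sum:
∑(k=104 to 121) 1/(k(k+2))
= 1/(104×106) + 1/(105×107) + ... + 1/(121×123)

Partial fractions: 1/(k(k+2)) = (1/2)[1/k - 1/(k+2)]
Telescoping leaves the first two and last two terms:
= (1/2)[1/104 + 1/105 - 1/122 - 1/123]
= 25603/18207280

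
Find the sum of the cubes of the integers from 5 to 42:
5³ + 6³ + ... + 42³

Use ∑_{k=1}^{n} k³ = [n(n+1)/2]², then subtract the first 4 terms.
∑_{k=1}^{42} k³ = [42×43/2]² = 903² = 815409
∑_{k=1}^{4} k³ = [4×5/2]² = 10² = 100
∑_{k=5}^{42} k³ = 815409 - 100 = 815309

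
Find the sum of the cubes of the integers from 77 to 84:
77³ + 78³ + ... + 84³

Use ∑_{k=1}^{n} k³ = [n(n+1)/2]², then subtract the first 76 terms.
∑_{k=1}^{84} k³ = [84×85/2]² = 3570² = 12744900
∑_{k=1}^{76} k³ = [76×77/2]² = 2926² = 8561476
∑_{k=77}^{84} k³ = 12744900 - 8561476 = 4183424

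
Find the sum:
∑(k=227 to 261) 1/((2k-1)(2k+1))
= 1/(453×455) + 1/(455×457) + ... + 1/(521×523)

Partial fractions: 1/((2k-1)(2k+1)) = (1/2)[1/(2k-1) - 1/(2k+1)]
The series telescopes:
= (1/2)[1/453 - 1/523]
= 35/236919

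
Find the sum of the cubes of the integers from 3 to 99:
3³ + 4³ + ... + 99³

Use ∑_{k=1}^{n} k³ = [n(n+1)/2]², then subtract the first 2 terms.
∑_{k=1}^{99} k³ = [99×100/2]² = 4950² = 24502500
∑_{k=1}^{2} k³ = [2×3/2]² = 3² = 9
∑_{k=3}^{99} k³ = 24502500 - 9 = 24502491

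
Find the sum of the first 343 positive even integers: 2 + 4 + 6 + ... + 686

Sum of first n even numbers = n(n+1)
= 343×344
= 117992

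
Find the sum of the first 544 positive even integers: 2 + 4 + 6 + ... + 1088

Sum of first n even numbers = n(n+1)
= 544×545
= 296480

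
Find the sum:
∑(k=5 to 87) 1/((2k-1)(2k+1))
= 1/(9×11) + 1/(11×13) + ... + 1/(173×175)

Partial fractions: 1/((2k-1)(2k+1)) = (1/2)[1/(2k-1) - 1/(2k+1)]
The series telescopes:
= (1/2)[1/9 - 1/175]
= 83/1575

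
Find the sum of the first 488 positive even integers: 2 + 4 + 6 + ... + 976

Sum of first n even numbers = n(n+1)
= 488×489
= 238632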